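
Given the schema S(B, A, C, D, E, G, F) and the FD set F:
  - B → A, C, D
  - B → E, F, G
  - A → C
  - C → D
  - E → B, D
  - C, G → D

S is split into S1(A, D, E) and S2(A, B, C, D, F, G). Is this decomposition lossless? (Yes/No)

No

The shared attributes are {A, D} and {A, D}⁺ = {A, C, D}.
S1 ⊄ {A, C, D} and S2 ⊄ {A, C, D}, so the split is lossy.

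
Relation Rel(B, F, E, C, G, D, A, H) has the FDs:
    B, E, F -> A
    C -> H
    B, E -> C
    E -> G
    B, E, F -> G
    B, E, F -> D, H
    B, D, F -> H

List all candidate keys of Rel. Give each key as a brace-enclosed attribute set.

{B, E, F}

{B, E, F} never appear on the right of any FD, so every key must include all of them.
{B, E, F}⁺ = {A, B, C, D, E, F, G, H}, which is every attribute, so {B, E, F} is a candidate key.
No other minimal set has full closure, so this is the only candidate key.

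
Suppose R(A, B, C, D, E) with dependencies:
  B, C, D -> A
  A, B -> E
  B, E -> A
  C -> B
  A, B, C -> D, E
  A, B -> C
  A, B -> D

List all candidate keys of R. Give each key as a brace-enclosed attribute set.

Closure of {A, B} is {A, B, C, D, E}, the whole schema; {A, B} is a candidate key.
Closure of {A, C} is {A, B, C, D, E}, the whole schema; {A, C} is a candidate key.
Closure of {B, E} is {A, B, C, D, E}, the whole schema; {B, E} is a candidate key.
Closure of {C, D} is {A, B, C, D, E}, the whole schema; {C, D} is a candidate key.
Closure of {C, E} is {A, B, C, D, E}, the whole schema; {C, E} is a candidate key.
No proper subset of any of these is a key, and no other minimal superkey exists.

{A, B}, {A, C}, {B, E}, {C, D}, {C, E}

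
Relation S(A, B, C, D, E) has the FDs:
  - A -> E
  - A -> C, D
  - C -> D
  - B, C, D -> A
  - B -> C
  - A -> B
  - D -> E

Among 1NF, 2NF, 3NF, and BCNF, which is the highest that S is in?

Candidate keys: {A}, {B}. Prime attributes: {A, B}.
For C -> D we have {C}⁺ = {C, D, E}; {C} is not a superkey, so BCNF fails.
C -> D determines the non-prime attribute {D} from a non-superkey — 3NF is violated.
Every candidate key is a single attribute, so no partial dependency is possible; 2NF holds.

2NF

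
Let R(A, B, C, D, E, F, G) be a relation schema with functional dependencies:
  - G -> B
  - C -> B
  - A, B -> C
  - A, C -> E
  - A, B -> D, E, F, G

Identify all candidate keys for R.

{A, B}, {A, C}, {A, G}

No FD produces {A}, so it must be in every candidate key.
{A, B}⁺ = {A, B, C, D, E, F, G}, which is every attribute, so {A, B} is a candidate key.
{A, C}⁺ = {A, B, C, D, E, F, G}, which is every attribute, so {A, C} is a candidate key.
{A, G}⁺ = {A, B, C, D, E, F, G}, which is every attribute, so {A, G} is a candidate key.
Any other superkey properly contains one of these, so there are no further candidate keys.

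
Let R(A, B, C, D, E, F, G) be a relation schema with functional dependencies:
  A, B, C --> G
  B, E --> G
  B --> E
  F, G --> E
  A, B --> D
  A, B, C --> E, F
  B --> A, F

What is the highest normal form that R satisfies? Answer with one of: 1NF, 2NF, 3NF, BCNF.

1NF

Candidate key: {B, C}. Prime attributes: {B, C}.
B, E --> G: {B, E}⁺ = {A, B, D, E, F, G}, which is not all of the attributes, so the left side is not a superkey — BCNF is violated.
B, E --> G has non-prime {G} on the right and a non-superkey on the left, so 3NF fails.
{B} is a proper subset of the key {B, C}, and {B}⁺ contains the non-prime attributes {A, D, E, F, G} — a partial dependency, so 2NF is violated.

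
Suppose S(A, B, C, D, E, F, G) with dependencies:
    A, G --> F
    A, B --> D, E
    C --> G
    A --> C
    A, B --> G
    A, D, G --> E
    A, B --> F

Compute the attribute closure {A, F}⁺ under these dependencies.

{A, C, F, G}

Start with {A, F}.
A --> C applies; add {C} → now {A, C, F}.
C --> G applies; add {G} → now {A, C, F, G}.
No further FD applies.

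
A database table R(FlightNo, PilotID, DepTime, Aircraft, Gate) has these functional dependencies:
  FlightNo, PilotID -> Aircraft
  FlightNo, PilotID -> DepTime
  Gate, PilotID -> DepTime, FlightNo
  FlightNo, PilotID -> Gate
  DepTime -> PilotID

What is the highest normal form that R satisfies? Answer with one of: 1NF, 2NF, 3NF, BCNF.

Candidate keys: {DepTime, FlightNo}, {DepTime, Gate}, {FlightNo, PilotID}, {Gate, PilotID}. Prime attributes: {DepTime, FlightNo, Gate, PilotID}.
DepTime -> PilotID breaks BCNF: {DepTime}⁺ = {DepTime, PilotID}, so {DepTime} is not a superkey.
But every attribute on its right side ({PilotID}) is prime, and the same holds for every other non-superkey FD, so 3NF still holds.

3NF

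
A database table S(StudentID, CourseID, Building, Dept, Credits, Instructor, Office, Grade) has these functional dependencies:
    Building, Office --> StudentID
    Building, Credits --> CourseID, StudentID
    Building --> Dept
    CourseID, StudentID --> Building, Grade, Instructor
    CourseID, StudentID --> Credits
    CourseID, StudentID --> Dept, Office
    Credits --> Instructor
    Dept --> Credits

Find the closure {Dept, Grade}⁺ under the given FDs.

{Credits, Dept, Grade, Instructor}

Start with {Dept, Grade}.
Dept --> Credits applies; add {Credits} → now {Credits, Dept, Grade}.
Credits --> Instructor applies; add {Instructor} → now {Credits, Dept, Grade, Instructor}.
No further FD applies.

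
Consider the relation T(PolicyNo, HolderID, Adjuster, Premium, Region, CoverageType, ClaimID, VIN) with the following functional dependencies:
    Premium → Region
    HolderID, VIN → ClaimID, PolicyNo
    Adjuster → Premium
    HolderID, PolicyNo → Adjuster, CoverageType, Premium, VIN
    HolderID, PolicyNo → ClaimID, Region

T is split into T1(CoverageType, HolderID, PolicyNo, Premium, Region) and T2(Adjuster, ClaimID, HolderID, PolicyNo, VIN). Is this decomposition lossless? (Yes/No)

Yes

T1 ∩ T2 = {HolderID, PolicyNo}; its closure under F is {Adjuster, ClaimID, CoverageType, HolderID, PolicyNo, Premium, Region, VIN}.
This includes all of T1, so the common attributes are a superkey of T1 — the join is lossless.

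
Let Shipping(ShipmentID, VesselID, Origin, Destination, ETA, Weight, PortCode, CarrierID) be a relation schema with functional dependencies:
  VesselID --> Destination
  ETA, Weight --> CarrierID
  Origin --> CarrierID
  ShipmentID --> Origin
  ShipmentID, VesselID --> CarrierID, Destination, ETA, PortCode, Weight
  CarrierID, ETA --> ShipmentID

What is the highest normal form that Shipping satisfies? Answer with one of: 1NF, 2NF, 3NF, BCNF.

1NF

Candidate keys: {CarrierID, ETA, VesselID}, {ETA, Origin, VesselID}, {ETA, VesselID, Weight}, {ShipmentID, VesselID}. Prime attributes: {CarrierID, ETA, Origin, ShipmentID, VesselID, Weight}.
VesselID --> Destination breaks BCNF: {VesselID}⁺ = {Destination, VesselID}, so {VesselID} is not a superkey.
VesselID --> Destination determines the non-prime attribute {Destination} from a non-superkey — 3NF is violated.
The proper key subset {VesselID} of {ShipmentID, VesselID} determines non-prime {Destination}, so the relation is not even in 2NF.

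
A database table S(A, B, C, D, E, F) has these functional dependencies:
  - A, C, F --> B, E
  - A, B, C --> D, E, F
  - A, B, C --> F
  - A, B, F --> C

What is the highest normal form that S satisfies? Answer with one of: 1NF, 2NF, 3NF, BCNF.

BCNF

Candidate keys: {A, B, C}, {A, B, F}, {A, C, F}. Prime attributes: {A, B, C, F}.
Every FD has a superkey on the left, so the relation is in BCNF.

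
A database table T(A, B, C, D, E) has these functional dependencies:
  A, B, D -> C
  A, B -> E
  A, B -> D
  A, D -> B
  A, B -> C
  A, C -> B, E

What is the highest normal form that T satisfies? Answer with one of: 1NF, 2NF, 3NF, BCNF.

Candidate keys: {A, B}, {A, C}, {A, D}. Prime attributes: {A, B, C, D}.
The left-hand side of every FD is a superkey, so BCNF is satisfied.

BCNF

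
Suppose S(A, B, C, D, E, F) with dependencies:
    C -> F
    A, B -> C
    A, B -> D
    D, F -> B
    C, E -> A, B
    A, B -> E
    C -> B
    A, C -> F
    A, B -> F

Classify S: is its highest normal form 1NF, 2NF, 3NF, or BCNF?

3NF

Candidate keys: {A, B}, {A, C}, {A, D, F}, {C, E}. Prime attributes: {A, B, C, D, E, F}.
For C -> F we have {C}⁺ = {B, C, F}; {C} is not a superkey, so BCNF fails.
But every attribute on its right side ({F}) is prime, and the same holds for every other non-superkey FD, so 3NF still holds.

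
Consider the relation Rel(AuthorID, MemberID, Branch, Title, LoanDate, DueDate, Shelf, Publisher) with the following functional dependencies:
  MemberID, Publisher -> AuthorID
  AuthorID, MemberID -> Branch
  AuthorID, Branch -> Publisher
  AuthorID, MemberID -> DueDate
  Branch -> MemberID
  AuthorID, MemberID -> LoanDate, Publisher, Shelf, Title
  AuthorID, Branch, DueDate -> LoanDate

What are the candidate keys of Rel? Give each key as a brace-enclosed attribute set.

{AuthorID, Branch}⁺ = {AuthorID, Branch, DueDate, LoanDate, MemberID, Publisher, Shelf, Title} — all of the relation — so {AuthorID, Branch} is a candidate key.
{AuthorID, MemberID}⁺ = {AuthorID, Branch, DueDate, LoanDate, MemberID, Publisher, Shelf, Title} — all of the relation — so {AuthorID, MemberID} is a candidate key.
{Branch, Publisher}⁺ = {AuthorID, Branch, DueDate, LoanDate, MemberID, Publisher, Shelf, Title} — all of the relation — so {Branch, Publisher} is a candidate key.
{MemberID, Publisher}⁺ = {AuthorID, Branch, DueDate, LoanDate, MemberID, Publisher, Shelf, Title} — all of the relation — so {MemberID, Publisher} is a candidate key.
No proper subset of any of these is a key, and no other minimal superkey exists.

{AuthorID, Branch}, {AuthorID, MemberID}, {Branch, Publisher}, {MemberID, Publisher}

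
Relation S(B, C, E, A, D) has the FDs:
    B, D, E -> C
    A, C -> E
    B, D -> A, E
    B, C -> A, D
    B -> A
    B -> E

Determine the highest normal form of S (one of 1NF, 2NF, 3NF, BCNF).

Candidate keys: {B, C}, {B, D}. Prime attributes: {B, C, D}.
A, C -> E: {A, C}⁺ = {A, C, E}, which is not all of the attributes, so the left side is not a superkey — BCNF is violated.
A, C -> E determines the non-prime attribute {E} from a non-superkey — 3NF is violated.
The proper key subset {B} of {B, C} determines non-prime {A, E}, so the relation is not even in 2NF.

1NF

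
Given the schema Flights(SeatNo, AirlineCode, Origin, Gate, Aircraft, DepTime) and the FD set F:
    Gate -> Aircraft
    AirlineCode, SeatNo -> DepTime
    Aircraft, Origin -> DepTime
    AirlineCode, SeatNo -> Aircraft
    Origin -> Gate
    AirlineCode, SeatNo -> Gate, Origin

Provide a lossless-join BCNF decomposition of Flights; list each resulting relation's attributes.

{Aircraft, Gate}; {AirlineCode, Origin, SeatNo}; {DepTime, Gate, Origin}

Candidate key of the original relation: {AirlineCode, SeatNo}.
Within {Aircraft, AirlineCode, DepTime, Gate, Origin, SeatNo}: {Gate}⁺ ∩ {Aircraft, AirlineCode, DepTime, Gate, Origin, SeatNo} = {Aircraft, Gate}, not the whole set, so Gate -> Aircraft violates BCNF; decompose into {Aircraft, Gate} and {AirlineCode, DepTime, Gate, Origin, SeatNo}.
{Aircraft, Gate} has no BCNF violation.
Within {AirlineCode, DepTime, Gate, Origin, SeatNo}: {Origin}⁺ ∩ {AirlineCode, DepTime, Gate, Origin, SeatNo} = {DepTime, Gate, Origin}, not the whole set, so Origin -> DepTime, Gate violates BCNF; decompose into {DepTime, Gate, Origin} and {AirlineCode, Origin, SeatNo}.
{DepTime, Gate, Origin} has no BCNF violation.
{AirlineCode, Origin, SeatNo} has no BCNF violation.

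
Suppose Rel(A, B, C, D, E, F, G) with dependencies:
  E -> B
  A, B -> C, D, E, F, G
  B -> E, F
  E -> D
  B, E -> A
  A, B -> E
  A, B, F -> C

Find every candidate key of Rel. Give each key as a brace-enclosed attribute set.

{B} is a candidate key since {B}⁺ = {A, B, C, D, E, F, G} covers every attribute.
{E} is a candidate key since {E}⁺ = {A, B, C, D, E, F, G} covers every attribute.
Any other superkey properly contains one of these, so there are no further candidate keys.

{B}, {E}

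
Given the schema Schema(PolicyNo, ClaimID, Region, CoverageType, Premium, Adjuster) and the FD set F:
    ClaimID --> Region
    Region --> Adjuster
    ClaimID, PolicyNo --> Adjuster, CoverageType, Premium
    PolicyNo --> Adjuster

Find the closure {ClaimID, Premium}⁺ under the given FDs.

Start with {ClaimID, Premium}.
ClaimID --> Region applies; add {Region} → now {ClaimID, Premium, Region}.
Region --> Adjuster applies; add {Adjuster} → now {Adjuster, ClaimID, Premium, Region}.
No further FD applies.

{Adjuster, ClaimID, Premium, Region}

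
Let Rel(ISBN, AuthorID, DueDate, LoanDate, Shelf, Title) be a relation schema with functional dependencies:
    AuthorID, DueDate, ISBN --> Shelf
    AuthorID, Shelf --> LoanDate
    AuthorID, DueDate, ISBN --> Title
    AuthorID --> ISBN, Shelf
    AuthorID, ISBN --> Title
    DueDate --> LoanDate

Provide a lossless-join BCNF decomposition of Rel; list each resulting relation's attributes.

Candidate key of the original relation: {AuthorID, DueDate}.
Within {AuthorID, DueDate, ISBN, LoanDate, Shelf, Title}: {AuthorID, Shelf}⁺ ∩ {AuthorID, DueDate, ISBN, LoanDate, Shelf, Title} = {AuthorID, ISBN, LoanDate, Shelf, Title}, not the whole set, so AuthorID, Shelf --> ISBN, LoanDate, Title violates BCNF; decompose into {AuthorID, ISBN, LoanDate, Shelf, Title} and {AuthorID, DueDate, Shelf}.
{AuthorID, ISBN, LoanDate, Shelf, Title} has no BCNF violation.
Within {AuthorID, DueDate, Shelf}: {AuthorID}⁺ ∩ {AuthorID, DueDate, Shelf} = {AuthorID, Shelf}, not the whole set, so AuthorID --> Shelf violates BCNF; decompose into {AuthorID, Shelf} and {AuthorID, DueDate}.
{AuthorID, Shelf} has no BCNF violation.
{AuthorID, DueDate} has no BCNF violation.

{AuthorID, DueDate}; {AuthorID, ISBN, LoanDate, Shelf, Title}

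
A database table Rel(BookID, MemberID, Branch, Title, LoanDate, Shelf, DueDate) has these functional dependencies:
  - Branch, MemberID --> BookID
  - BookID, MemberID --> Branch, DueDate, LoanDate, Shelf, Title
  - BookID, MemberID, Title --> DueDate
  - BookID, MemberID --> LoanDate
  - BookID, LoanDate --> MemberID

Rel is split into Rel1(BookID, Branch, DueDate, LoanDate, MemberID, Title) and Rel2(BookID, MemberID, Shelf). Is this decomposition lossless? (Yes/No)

Yes

Rel1 ∩ Rel2 = {BookID, MemberID}; its closure under F is {BookID, Branch, DueDate, LoanDate, MemberID, Shelf, Title}.
This includes all of Rel1, so the common attributes are a superkey of Rel1 — the join is lossless.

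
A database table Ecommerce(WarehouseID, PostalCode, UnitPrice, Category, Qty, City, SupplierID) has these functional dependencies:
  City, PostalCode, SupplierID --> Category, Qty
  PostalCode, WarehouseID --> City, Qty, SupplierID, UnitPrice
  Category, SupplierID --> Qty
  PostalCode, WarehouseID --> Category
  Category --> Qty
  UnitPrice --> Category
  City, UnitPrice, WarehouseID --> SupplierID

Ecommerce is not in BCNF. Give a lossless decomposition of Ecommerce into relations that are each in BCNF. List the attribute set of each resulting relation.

{Category, City, PostalCode, SupplierID}; {Category, Qty}; {City, PostalCode, UnitPrice, WarehouseID}; {City, SupplierID, UnitPrice, WarehouseID}

Candidate key of the original relation: {PostalCode, WarehouseID}.
Within {Category, City, PostalCode, Qty, SupplierID, UnitPrice, WarehouseID}: {City, PostalCode, SupplierID}⁺ ∩ {Category, City, PostalCode, Qty, SupplierID, UnitPrice, WarehouseID} = {Category, City, PostalCode, Qty, SupplierID}, not the whole set, so City, PostalCode, SupplierID --> Category, Qty violates BCNF; decompose into {Category, City, PostalCode, Qty, SupplierID} and {City, PostalCode, SupplierID, UnitPrice, WarehouseID}.
Within {Category, City, PostalCode, Qty, SupplierID}: {Category, SupplierID}⁺ ∩ {Category, City, PostalCode, Qty, SupplierID} = {Category, Qty, SupplierID}, not the whole set, so Category, SupplierID --> Qty violates BCNF; decompose into {Category, Qty, SupplierID} and {Category, City, PostalCode, SupplierID}.
Within {Category, Qty, SupplierID}: {Category}⁺ ∩ {Category, Qty, SupplierID} = {Category, Qty}, not the whole set, so Category --> Qty violates BCNF; decompose into {Category, Qty} and {Category, SupplierID}.
{Category, Qty} is in BCNF.
{Category, SupplierID} is in BCNF.
{Category, City, PostalCode, SupplierID} is in BCNF.
Within {City, PostalCode, SupplierID, UnitPrice, WarehouseID}: {City, UnitPrice, WarehouseID}⁺ ∩ {City, PostalCode, SupplierID, UnitPrice, WarehouseID} = {City, SupplierID, UnitPrice, WarehouseID}, not the whole set, so City, UnitPrice, WarehouseID --> SupplierID violates BCNF; decompose into {City, SupplierID, UnitPrice, WarehouseID} and {City, PostalCode, UnitPrice, WarehouseID}.
{City, SupplierID, UnitPrice, WarehouseID} is in BCNF.
{City, PostalCode, UnitPrice, WarehouseID} is in BCNF.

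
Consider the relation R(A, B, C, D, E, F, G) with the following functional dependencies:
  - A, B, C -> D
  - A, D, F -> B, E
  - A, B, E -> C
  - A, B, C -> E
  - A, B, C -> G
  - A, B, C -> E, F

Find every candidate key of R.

{A, B, C}, {A, B, E}, {A, D, F}

No FD produces {A}, so it must be in every candidate key.
{A, B, C}⁺ = {A, B, C, D, E, F, G} — all of the relation — so {A, B, C} is a candidate key.
{A, B, E}⁺ = {A, B, C, D, E, F, G} — all of the relation — so {A, B, E} is a candidate key.
{A, D, F}⁺ = {A, B, C, D, E, F, G} — all of the relation — so {A, D, F} is a candidate key.
Any other superkey properly contains one of these, so there are no further candidate keys.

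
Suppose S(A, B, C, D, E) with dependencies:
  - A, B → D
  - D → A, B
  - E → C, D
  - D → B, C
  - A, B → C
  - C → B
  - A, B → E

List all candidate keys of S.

Closure of {D} is {A, B, C, D, E}, the whole schema; {D} is a candidate key.
Closure of {E} is {A, B, C, D, E}, the whole schema; {E} is a candidate key.
Closure of {A, B} is {A, B, C, D, E}, the whole schema; {A, B} is a candidate key.
Closure of {A, C} is {A, B, C, D, E}, the whole schema; {A, C} is a candidate key.
No proper subset of any of these is a key, and no other minimal superkey exists.

{A, B}, {A, C}, {D}, {E}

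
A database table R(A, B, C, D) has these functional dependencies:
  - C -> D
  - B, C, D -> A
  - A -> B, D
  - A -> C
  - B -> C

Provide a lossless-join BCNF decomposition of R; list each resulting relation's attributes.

{A, B, C}; {C, D}

Candidate keys of the original relation: {A}, {B}.
Within {A, B, C, D}: {C}⁺ ∩ {A, B, C, D} = {C, D}, not the whole set, so C -> D violates BCNF; decompose into {C, D} and {A, B, C}.
{C, D} has no BCNF violation.
{A, B, C} has no BCNF violation.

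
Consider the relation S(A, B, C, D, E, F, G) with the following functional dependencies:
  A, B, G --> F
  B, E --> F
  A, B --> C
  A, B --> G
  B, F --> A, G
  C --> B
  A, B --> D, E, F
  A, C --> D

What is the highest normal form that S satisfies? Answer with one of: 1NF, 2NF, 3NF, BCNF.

Candidate keys: {A, B}, {A, C}, {B, E}, {B, F}, {C, E}, {C, F}. Prime attributes: {A, B, C, E, F}.
C --> B breaks BCNF: {C}⁺ = {B, C}, so {C} is not a superkey.
Since {B} ⊆ prime attributes and every other non-superkey FD also has a prime right side, the schema is in 3NF.

3NF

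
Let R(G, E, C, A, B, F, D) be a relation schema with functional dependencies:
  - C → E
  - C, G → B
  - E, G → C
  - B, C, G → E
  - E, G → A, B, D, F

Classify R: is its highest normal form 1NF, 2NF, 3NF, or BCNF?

Candidate keys: {C, G}, {E, G}. Prime attributes: {C, E, G}.
C → E breaks BCNF: {C}⁺ = {C, E}, so {C} is not a superkey.
But every attribute on its right side ({E}) is prime, and the same holds for every other non-superkey FD, so 3NF still holds.

3NF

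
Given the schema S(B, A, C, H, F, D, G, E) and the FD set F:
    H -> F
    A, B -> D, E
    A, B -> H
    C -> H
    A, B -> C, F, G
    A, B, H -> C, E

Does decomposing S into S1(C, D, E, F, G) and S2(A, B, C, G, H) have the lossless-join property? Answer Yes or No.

No

Common attributes: {C, G}; their closure is {C, F, G, H}.
S1 ⊄ {C, F, G, H} and S2 ⊄ {C, F, G, H}, so the split is lossy.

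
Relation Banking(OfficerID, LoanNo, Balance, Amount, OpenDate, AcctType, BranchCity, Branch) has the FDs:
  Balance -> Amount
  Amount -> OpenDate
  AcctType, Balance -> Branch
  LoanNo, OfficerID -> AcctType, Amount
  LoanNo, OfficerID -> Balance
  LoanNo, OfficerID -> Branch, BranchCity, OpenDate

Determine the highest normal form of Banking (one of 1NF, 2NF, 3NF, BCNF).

2NF

Candidate key: {LoanNo, OfficerID}. Prime attributes: {LoanNo, OfficerID}.
Balance -> Amount breaks BCNF: {Balance}⁺ = {Amount, Balance, OpenDate}, so {Balance} is not a superkey.
Balance -> Amount has non-prime {Amount} on the right and a non-superkey on the left, so 3NF fails.
Checking every proper subset of each key, none determines a non-prime attribute — 2NF is satisfied.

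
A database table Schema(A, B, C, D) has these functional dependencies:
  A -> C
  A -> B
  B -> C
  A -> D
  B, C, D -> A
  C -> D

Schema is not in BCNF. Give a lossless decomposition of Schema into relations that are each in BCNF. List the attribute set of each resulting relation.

Candidate keys of the original relation: {A}, {B}.
In {A, B, C, D}, {C} is not a superkey ({C}⁺ restricted to this set is {C, D}), so split on C -> D into {C, D} and {A, B, C}.
{C, D} has no BCNF violation.
{A, B, C} has no BCNF violation.

{A, B, C}; {C, D}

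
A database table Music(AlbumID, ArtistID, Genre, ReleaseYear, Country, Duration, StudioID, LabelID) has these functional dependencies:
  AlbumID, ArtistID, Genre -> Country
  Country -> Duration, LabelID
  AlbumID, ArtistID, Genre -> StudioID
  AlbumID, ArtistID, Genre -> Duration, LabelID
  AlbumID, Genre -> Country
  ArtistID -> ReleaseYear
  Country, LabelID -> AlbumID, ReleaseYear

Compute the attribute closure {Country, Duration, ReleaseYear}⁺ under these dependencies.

{AlbumID, Country, Duration, LabelID, ReleaseYear}

Start with {Country, Duration, ReleaseYear}.
Country -> Duration, LabelID applies; add {LabelID} → now {Country, Duration, LabelID, ReleaseYear}.
Country, LabelID -> AlbumID, ReleaseYear applies; add {AlbumID} → now {AlbumID, Country, Duration, LabelID, ReleaseYear}.
No further FD applies.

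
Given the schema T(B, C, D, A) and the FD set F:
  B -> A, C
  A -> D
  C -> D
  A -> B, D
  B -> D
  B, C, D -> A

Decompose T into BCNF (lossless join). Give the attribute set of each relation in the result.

{A, B, C}; {C, D}

Candidate keys of the original relation: {A}, {B}.
In {A, B, C, D}, {C} is not a superkey ({C}⁺ restricted to this set is {C, D}), so split on C -> D into {C, D} and {A, B, C}.
{C, D}: every determinant is a superkey — BCNF.
{A, B, C}: every determinant is a superkey — BCNF.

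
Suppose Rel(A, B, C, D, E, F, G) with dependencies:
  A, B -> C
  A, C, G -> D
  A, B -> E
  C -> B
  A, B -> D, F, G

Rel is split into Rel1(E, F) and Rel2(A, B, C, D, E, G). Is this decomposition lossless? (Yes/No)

Rel1 ∩ Rel2 = {E}; its closure under F is {E}.
Neither Rel1 nor Rel2 is contained in that closure, so the decomposition is lossy.

No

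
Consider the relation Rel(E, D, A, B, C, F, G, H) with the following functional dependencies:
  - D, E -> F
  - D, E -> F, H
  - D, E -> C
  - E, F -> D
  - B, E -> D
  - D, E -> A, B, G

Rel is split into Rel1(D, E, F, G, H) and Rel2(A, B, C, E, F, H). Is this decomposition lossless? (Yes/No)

Yes

Rel1 ∩ Rel2 = {E, F, H}; its closure under F is {A, B, C, D, E, F, G, H}.
This includes all of Rel1, so the common attributes are a superkey of Rel1 — the join is lossless.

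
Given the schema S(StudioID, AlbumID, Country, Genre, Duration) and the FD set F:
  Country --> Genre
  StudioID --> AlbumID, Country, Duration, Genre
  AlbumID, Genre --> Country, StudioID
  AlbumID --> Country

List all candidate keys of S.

{AlbumID} is a candidate key since {AlbumID}⁺ = {AlbumID, Country, Duration, Genre, StudioID} covers every attribute.
{StudioID} is a candidate key since {StudioID}⁺ = {AlbumID, Country, Duration, Genre, StudioID} covers every attribute.
Any other superkey properly contains one of these, so there are no further candidate keys.

{AlbumID}, {StudioID}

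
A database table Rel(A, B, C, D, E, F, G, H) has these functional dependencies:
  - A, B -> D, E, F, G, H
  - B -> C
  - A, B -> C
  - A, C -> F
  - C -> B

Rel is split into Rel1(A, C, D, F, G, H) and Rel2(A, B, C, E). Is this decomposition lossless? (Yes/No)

Rel1 ∩ Rel2 = {A, C}; its closure under F is {A, B, C, D, E, F, G, H}.
Since Rel1 ⊆ {A, B, C, D, E, F, G, H}, the intersection is a superkey of Rel1; the decomposition is lossless.

Yes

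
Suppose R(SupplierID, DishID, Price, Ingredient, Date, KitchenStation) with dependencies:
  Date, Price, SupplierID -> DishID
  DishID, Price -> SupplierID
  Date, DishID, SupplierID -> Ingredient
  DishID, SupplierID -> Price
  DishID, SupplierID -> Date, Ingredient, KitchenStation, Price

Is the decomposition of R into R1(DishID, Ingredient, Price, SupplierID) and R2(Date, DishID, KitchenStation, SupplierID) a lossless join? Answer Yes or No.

The shared attributes are {DishID, SupplierID} and {DishID, SupplierID}⁺ = {Date, DishID, Ingredient, KitchenStation, Price, SupplierID}.
Since R1 ⊆ {Date, DishID, Ingredient, KitchenStation, Price, SupplierID}, the intersection is a superkey of R1; the decomposition is lossless.

Yes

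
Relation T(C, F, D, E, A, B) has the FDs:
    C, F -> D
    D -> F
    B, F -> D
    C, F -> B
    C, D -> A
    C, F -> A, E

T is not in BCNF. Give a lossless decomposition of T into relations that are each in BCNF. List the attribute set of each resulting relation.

Candidate keys of the original relation: {C, D}, {C, F}.
In {A, B, C, D, E, F}, {D} is not a superkey ({D}⁺ restricted to this set is {D, F}), so split on D -> F into {D, F} and {A, B, C, D, E}.
{D, F} is in BCNF.
{A, B, C, D, E} is in BCNF.

{A, B, C, D, E}; {D, F}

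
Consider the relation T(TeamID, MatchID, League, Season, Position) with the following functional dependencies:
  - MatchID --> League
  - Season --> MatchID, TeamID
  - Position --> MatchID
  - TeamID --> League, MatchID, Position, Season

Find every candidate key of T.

{Season}⁺ = {League, MatchID, Position, Season, TeamID} — all of the relation — so {Season} is a candidate key.
{TeamID}⁺ = {League, MatchID, Position, Season, TeamID} — all of the relation — so {TeamID} is a candidate key.
Any other superkey properly contains one of these, so there are no further candidate keys.

{Season}, {TeamID}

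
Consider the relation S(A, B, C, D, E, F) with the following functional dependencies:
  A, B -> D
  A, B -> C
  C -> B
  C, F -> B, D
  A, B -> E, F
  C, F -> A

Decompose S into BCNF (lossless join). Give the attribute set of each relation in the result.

{A, C, D, E, F}; {B, C}

Candidate keys of the original relation: {A, B}, {A, C}, {C, F}.
Within {A, B, C, D, E, F}: {C}⁺ ∩ {A, B, C, D, E, F} = {B, C}, not the whole set, so C -> B violates BCNF; decompose into {B, C} and {A, C, D, E, F}.
{B, C} is in BCNF.
{A, C, D, E, F} is in BCNF.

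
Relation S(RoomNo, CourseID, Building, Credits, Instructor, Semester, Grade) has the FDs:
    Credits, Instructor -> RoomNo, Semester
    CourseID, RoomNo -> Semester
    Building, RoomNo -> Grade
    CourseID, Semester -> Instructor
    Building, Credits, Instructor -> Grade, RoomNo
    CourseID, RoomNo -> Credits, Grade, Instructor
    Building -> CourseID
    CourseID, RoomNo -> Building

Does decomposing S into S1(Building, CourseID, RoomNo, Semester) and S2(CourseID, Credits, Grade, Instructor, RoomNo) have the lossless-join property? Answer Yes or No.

Common attributes: {CourseID, RoomNo}; their closure is {Building, CourseID, Credits, Grade, Instructor, RoomNo, Semester}.
S1 is contained in that closure, so S1 ∩ S2 -> S1 holds and the join is lossless.

Yes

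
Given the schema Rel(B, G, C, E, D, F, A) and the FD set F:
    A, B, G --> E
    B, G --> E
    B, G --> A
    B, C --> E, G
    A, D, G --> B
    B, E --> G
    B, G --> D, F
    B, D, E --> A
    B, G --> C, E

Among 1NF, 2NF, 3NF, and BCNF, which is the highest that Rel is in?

BCNF

Candidate keys: {A, D, G}, {B, C}, {B, E}, {B, G}. Prime attributes: {A, B, C, D, E, G}.
Every FD has a superkey on the left, so the relation is in BCNF.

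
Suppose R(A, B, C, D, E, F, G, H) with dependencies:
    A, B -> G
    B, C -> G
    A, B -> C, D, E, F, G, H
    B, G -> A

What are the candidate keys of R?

{A, B}, {B, C}, {B, G}

Attributes never on any right-hand side: {B} — every candidate key must contain it.
{A, B} is a candidate key since {A, B}⁺ = {A, B, C, D, E, F, G, H} covers every attribute.
{B, C} is a candidate key since {B, C}⁺ = {A, B, C, D, E, F, G, H} covers every attribute.
{B, G} is a candidate key since {B, G}⁺ = {A, B, C, D, E, F, G, H} covers every attribute.
No proper subset of any of these is a key, and no other minimal superkey exists.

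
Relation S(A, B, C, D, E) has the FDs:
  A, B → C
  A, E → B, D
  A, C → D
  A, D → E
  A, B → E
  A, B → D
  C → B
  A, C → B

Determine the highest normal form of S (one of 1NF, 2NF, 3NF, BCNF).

3NF

Candidate keys: {A, B}, {A, C}, {A, D}, {A, E}. Prime attributes: {A, B, C, D, E}.
C → B breaks BCNF: {C}⁺ = {B, C}, so {C} is not a superkey.
Its right-hand attributes {B} are all prime, as are those of every other non-superkey FD — the relation is in 3NF.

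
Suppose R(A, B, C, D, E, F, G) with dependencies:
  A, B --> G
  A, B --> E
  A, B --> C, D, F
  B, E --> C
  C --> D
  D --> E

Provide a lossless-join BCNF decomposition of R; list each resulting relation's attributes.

{A, B, E, F, G}; {B, C}; {C, D}; {D, E}

Candidate key of the original relation: {A, B}.
{A, B, C, D, E, F, G}: {B, E} determines {B, C, D, E} here but is not a superkey — split on B, E --> C, D, giving {B, C, D, E} and {A, B, E, F, G}.
{B, C, D, E}: {C} determines {C, D, E} here but is not a superkey — split on C --> D, E, giving {C, D, E} and {B, C}.
{C, D, E}: {D} determines {D, E} here but is not a superkey — split on D --> E, giving {D, E} and {C, D}.
{D, E} is in BCNF.
{C, D} is in BCNF.
{B, C} is in BCNF.
{A, B, E, F, G} is in BCNF.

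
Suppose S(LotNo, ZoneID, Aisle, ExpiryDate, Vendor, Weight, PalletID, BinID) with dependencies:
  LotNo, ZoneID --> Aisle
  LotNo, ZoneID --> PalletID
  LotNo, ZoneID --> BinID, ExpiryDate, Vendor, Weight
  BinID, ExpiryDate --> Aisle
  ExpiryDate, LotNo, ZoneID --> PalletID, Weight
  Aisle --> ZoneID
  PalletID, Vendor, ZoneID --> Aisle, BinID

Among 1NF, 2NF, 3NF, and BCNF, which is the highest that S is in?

Candidate keys: {Aisle, LotNo}, {BinID, ExpiryDate, LotNo}, {LotNo, ZoneID}. Prime attributes: {Aisle, BinID, ExpiryDate, LotNo, ZoneID}.
BinID, ExpiryDate --> Aisle breaks BCNF: {BinID, ExpiryDate}⁺ = {Aisle, BinID, ExpiryDate, ZoneID}, so {BinID, ExpiryDate} is not a superkey.
But every attribute on its right side ({Aisle}) is prime, and the same holds for every other non-superkey FD, so 3NF still holds.

3NF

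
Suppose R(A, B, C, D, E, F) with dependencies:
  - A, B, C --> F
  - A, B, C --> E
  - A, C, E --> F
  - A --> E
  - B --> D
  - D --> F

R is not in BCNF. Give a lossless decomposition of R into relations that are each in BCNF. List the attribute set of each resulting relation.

Candidate key of the original relation: {A, B, C}.
In {A, B, C, D, E, F}, {A, C, E} is not a superkey ({A, C, E}⁺ restricted to this set is {A, C, E, F}), so split on A, C, E --> F into {A, C, E, F} and {A, B, C, D, E}.
In {A, C, E, F}, {A} is not a superkey ({A}⁺ restricted to this set is {A, E}), so split on A --> E into {A, E} and {A, C, F}.
{A, E} has no BCNF violation.
{A, C, F} has no BCNF violation.
In {A, B, C, D, E}, {A} is not a superkey ({A}⁺ restricted to this set is {A, E}), so split on A --> E into {A, E} and {A, B, C, D}.
{A, E} has no BCNF violation.
In {A, B, C, D}, {B} is not a superkey ({B}⁺ restricted to this set is {B, D}), so split on B --> D into {B, D} and {A, B, C}.
{B, D} has no BCNF violation.
{A, B, C} has no BCNF violation.

{A, B, C}; {A, C, F}; {A, E}; {B, D}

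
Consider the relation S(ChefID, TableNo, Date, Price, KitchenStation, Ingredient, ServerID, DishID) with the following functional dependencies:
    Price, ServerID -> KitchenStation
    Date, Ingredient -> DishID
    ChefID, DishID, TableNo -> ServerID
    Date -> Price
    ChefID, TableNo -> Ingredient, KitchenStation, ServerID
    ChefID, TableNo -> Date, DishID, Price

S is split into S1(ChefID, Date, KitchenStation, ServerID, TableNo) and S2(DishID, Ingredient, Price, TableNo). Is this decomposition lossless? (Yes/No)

No

S1 ∩ S2 = {TableNo}; its closure under F is {TableNo}.
Neither S1 nor S2 is contained in that closure, so the decomposition is lossy.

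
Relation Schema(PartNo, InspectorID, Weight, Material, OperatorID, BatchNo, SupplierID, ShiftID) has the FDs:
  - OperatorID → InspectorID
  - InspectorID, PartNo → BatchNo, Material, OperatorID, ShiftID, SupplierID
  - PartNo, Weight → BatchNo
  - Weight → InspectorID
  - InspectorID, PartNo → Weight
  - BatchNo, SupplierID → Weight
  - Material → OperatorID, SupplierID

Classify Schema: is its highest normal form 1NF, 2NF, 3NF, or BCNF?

3NF

Candidate keys: {BatchNo, PartNo, SupplierID}, {InspectorID, PartNo}, {Material, PartNo}, {OperatorID, PartNo}, {PartNo, Weight}. Prime attributes: {BatchNo, InspectorID, Material, OperatorID, PartNo, SupplierID, Weight}.
For OperatorID → InspectorID we have {OperatorID}⁺ = {InspectorID, OperatorID}; {OperatorID} is not a superkey, so BCNF fails.
But every attribute on its right side ({InspectorID}) is prime, and the same holds for every other non-superkey FD, so 3NF still holds.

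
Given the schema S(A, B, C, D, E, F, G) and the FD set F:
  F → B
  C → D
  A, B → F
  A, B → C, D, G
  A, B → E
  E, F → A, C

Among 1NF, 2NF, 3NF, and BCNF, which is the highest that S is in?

2NF

Candidate keys: {A, B}, {A, F}, {E, F}. Prime attributes: {A, B, E, F}.
F → B breaks BCNF: {F}⁺ = {B, F}, so {F} is not a superkey.
C → D has non-prime {D} on the right and a non-superkey on the left, so 3NF fails.
No non-prime attribute depends on a proper subset of any candidate key, so 2NF holds.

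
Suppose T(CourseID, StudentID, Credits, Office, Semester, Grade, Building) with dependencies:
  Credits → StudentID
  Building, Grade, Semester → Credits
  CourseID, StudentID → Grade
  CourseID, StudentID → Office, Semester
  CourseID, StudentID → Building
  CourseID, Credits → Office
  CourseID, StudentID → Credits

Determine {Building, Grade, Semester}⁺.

{Building, Credits, Grade, Semester, StudentID}

Start with {Building, Grade, Semester}.
Building, Grade, Semester → Credits applies; add {Credits} → now {Building, Credits, Grade, Semester}.
Credits → StudentID applies; add {StudentID} → now {Building, Credits, Grade, Semester, StudentID}.
No further FD applies.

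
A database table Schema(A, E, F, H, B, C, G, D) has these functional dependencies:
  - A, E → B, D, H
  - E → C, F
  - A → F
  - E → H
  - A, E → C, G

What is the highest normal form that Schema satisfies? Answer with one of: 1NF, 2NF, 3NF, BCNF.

Candidate key: {A, E}. Prime attributes: {A, E}.
For E → C, F we have {E}⁺ = {C, E, F, H}; {E} is not a superkey, so BCNF fails.
E → C, F determines the non-prime attributes {C, F} from a non-superkey — 3NF is violated.
The proper key subset {A} of {A, E} determines non-prime {F}, so the relation is not even in 2NF.

1NF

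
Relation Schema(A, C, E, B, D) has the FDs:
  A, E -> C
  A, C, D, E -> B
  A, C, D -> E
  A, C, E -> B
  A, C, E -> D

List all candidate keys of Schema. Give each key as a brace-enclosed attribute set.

{A, C, D}, {A, E}

{A} never appears on the right of any FD, so every key must include it.
{A, E} is a candidate key since {A, E}⁺ = {A, B, C, D, E} covers every attribute.
{A, C, D} is a candidate key since {A, C, D}⁺ = {A, B, C, D, E} covers every attribute.
Any other superkey properly contains one of these, so there are no further candidate keys.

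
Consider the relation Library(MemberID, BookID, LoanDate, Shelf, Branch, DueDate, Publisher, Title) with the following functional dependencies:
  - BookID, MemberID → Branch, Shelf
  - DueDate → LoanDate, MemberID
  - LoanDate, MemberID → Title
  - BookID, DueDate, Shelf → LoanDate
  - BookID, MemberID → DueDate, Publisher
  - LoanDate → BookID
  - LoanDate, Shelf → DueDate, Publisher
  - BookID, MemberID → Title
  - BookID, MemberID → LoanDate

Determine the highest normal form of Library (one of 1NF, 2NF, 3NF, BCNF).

3NF

Candidate keys: {BookID, MemberID}, {DueDate}, {LoanDate, MemberID}, {LoanDate, Shelf}. Prime attributes: {BookID, DueDate, LoanDate, MemberID, Shelf}.
For LoanDate → BookID we have {LoanDate}⁺ = {BookID, LoanDate}; {LoanDate} is not a superkey, so BCNF fails.
Its right-hand attributes {BookID} are all prime, as are those of every other non-superkey FD — the relation is in 3NF.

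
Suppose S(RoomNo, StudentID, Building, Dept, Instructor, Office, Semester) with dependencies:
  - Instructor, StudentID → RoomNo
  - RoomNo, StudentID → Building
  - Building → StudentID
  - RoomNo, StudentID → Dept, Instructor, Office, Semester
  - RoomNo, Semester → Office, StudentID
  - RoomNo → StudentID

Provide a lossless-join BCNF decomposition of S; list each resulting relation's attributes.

Candidate keys of the original relation: {Building, Instructor}, {Instructor, StudentID}, {RoomNo}.
In {Building, Dept, Instructor, Office, RoomNo, Semester, StudentID}, {Building} is not a superkey ({Building}⁺ restricted to this set is {Building, StudentID}), so split on Building → StudentID into {Building, StudentID} and {Building, Dept, Instructor, Office, RoomNo, Semester}.
{Building, StudentID} has no BCNF violation.
{Building, Dept, Instructor, Office, RoomNo, Semester} has no BCNF violation.

{Building, Dept, Instructor, Office, RoomNo, Semester}; {Building, StudentID}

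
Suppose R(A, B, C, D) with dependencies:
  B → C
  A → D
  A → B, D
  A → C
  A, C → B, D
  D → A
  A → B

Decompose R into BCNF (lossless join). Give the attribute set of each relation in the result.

{A, B, D}; {B, C}

Candidate keys of the original relation: {A}, {D}.
Within {A, B, C, D}: {B}⁺ ∩ {A, B, C, D} = {B, C}, not the whole set, so B → C violates BCNF; decompose into {B, C} and {A, B, D}.
{B, C} is in BCNF.
{A, B, D} is in BCNF.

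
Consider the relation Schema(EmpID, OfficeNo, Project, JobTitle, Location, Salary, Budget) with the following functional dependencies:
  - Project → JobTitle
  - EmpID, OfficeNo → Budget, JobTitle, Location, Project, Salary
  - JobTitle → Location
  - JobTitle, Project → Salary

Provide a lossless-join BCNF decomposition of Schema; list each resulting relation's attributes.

Candidate key of the original relation: {EmpID, OfficeNo}.
In {Budget, EmpID, JobTitle, Location, OfficeNo, Project, Salary}, {Project} is not a superkey ({Project}⁺ restricted to this set is {JobTitle, Location, Project, Salary}), so split on Project → JobTitle, Location, Salary into {JobTitle, Location, Project, Salary} and {Budget, EmpID, OfficeNo, Project}.
In {JobTitle, Location, Project, Salary}, {JobTitle} is not a superkey ({JobTitle}⁺ restricted to this set is {JobTitle, Location}), so split on JobTitle → Location into {JobTitle, Location} and {JobTitle, Project, Salary}.
{JobTitle, Location}: every determinant is a superkey — BCNF.
{JobTitle, Project, Salary}: every determinant is a superkey — BCNF.
{Budget, EmpID, OfficeNo, Project}: every determinant is a superkey — BCNF.

{Budget, EmpID, OfficeNo, Project}; {JobTitle, Location}; {JobTitle, Project, Salary}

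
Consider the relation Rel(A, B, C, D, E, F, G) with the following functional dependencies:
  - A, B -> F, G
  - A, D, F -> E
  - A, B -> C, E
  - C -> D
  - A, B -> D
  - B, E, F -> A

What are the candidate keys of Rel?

{A, B}, {B, E, F}

No FD produces {B}, so it must be in every candidate key.
{A, B} is a candidate key since {A, B}⁺ = {A, B, C, D, E, F, G} covers every attribute.
{B, E, F} is a candidate key since {B, E, F}⁺ = {A, B, C, D, E, F, G} covers every attribute.
Any other superkey properly contains one of these, so there are no further candidate keys.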